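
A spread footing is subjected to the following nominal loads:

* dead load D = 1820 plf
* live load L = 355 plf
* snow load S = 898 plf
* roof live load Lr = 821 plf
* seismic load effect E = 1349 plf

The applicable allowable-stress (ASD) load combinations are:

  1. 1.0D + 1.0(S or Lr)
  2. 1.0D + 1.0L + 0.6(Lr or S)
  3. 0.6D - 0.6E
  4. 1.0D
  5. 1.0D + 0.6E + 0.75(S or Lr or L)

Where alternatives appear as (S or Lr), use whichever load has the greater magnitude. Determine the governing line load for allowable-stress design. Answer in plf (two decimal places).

3302.90 plf

(S or Lr) → S = 898 plf; (Lr or S) → S = 898 plf; (S or Lr or L) → S = 898 plf.
1. 1.0(1820) + 1.0(898) = 2718.00
2. 1.0(1820) + 1.0(355) + 0.6(898) = 2713.80
3. 0.6(1820) - 0.6(1349) = 282.60
4. 1.0(1820) = 1820.00
5. 1.0(1820) + 0.6(1349) + 0.75(898) = 3302.90
Maximum is from combination 5.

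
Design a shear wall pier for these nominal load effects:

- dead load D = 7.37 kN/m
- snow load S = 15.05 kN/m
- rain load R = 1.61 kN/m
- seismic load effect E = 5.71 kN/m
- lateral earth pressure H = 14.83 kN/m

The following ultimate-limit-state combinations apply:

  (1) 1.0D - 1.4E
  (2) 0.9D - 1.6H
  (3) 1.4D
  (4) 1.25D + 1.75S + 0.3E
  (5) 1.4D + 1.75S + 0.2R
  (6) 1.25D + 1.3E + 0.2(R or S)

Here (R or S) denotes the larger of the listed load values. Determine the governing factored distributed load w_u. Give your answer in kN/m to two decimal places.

37.26 kN/m

(R or S) → S = 15.05 kN/m.
(1) 1.0(7.37) - 1.4(5.71) = 7.37 - 7.99 = -0.62
(2) 0.9(7.37) - 1.6(14.83) = 6.63 - 23.73 = -17.10
(3) 1.4(7.37) = 10.32
(4) 1.25(7.37) + 1.75(15.05) + 0.3(5.71) = 9.21 + 26.34 + 1.71 = 37.26
(5) 1.4(7.37) + 1.75(15.05) + 0.2(1.61) = 10.32 + 26.34 + 0.32 = 36.98
(6) 1.25(7.37) + 1.3(5.71) + 0.2(15.05) = 19.65
Combination 4 governs: w_u = 37.26 kN/m.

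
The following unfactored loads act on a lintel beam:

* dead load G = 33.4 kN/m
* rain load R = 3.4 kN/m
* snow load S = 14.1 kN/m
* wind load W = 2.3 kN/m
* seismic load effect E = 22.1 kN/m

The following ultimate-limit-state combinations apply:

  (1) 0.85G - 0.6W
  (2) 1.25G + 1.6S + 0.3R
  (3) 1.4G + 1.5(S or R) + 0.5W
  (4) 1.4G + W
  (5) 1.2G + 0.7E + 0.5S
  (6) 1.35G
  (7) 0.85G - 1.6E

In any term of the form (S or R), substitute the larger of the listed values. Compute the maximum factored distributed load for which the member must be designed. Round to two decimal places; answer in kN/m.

(S or R) → S = 14.1 kN/m.
(1) 0.85(33.4) - 0.6(2.3) = 28.39 - 1.38 = 27.01
(2) 1.25(33.4) + 1.6(14.1) + 0.3(3.4) = 41.75 + 22.56 + 1.02 = 65.33
(3) 1.4(33.4) + 1.5(14.1) + 0.5(2.3) = 46.76 + 21.15 + 1.15 = 69.06
(4) 1.4(33.4) + 1.0(2.3) = 46.76 + 2.30 = 49.06
(5) 1.2(33.4) + 0.7(22.1) + 0.5(14.1) = 40.08 + 15.47 + 7.05 = 62.60
(6) 1.35(33.4) = 45.09
(7) 0.85(33.4) - 1.6(22.1) = 28.39 - 35.36 = -6.97
The controlling combination is 3, giving 69.06 kN/m.

69.06 kN/m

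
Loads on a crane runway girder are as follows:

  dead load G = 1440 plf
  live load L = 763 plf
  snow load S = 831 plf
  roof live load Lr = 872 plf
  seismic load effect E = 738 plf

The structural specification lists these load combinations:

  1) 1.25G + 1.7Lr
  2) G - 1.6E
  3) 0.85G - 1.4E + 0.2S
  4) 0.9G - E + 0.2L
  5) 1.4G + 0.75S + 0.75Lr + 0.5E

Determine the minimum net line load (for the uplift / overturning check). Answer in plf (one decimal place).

1) 1.25(1440) + 1.7(872) = 1800.0 + 1482.4 = 3282.4
2) 1.0(1440) - 1.6(738) = 1440.0 - 1180.8 = 259.2
3) 0.85(1440) - 1.4(738) + 0.2(831) = 1224.0 - 1033.2 + 166.2 = 357.0
4) 0.9(1440) - 1.0(738) + 0.2(763) = 1296.0 - 738.0 + 152.6 = 710.6
5) 1.4(1440) + 0.75(831) + 0.75(872) + 0.5(738) = 2016.0 + 623.3 + 654.0 + 369.0 = 3662.3
Combination 2 gives the minimum: 259.2 plf.

259.2 plf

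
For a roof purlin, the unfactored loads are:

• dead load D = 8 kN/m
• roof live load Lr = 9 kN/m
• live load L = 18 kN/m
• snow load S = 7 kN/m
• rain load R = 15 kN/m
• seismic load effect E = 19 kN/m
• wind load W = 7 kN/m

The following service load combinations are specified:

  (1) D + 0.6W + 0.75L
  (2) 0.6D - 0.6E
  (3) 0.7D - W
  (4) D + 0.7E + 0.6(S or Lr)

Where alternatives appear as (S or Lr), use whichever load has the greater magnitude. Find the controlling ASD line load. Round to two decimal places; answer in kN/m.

26.70 kN/m

(S or Lr) → Lr = 9 kN/m.
(1) 1.0(8) + 0.6(7) + 0.75(18) = 25.70
(2) 0.6(8) - 0.6(19) = -6.60
(3) 0.7(8) - 1.0(7) = -1.40
(4) 1.0(8) + 0.7(19) + 0.6(9) = 26.70
Maximum is from combination 4.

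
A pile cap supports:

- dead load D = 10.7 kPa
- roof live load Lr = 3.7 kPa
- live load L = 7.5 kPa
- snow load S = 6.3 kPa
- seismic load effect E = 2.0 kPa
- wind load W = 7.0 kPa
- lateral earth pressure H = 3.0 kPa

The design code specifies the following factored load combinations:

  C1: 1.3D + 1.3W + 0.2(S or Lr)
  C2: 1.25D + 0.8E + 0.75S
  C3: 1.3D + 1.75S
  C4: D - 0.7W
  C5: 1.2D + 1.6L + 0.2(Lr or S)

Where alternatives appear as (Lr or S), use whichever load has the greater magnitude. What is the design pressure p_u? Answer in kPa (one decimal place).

26.1 kPa

(S or Lr) → S = 6.3 kPa; (Lr or S) → S = 6.3 kPa.
C1: 1.3(10.7) + 1.3(7.0) + 0.2(6.3) = 13.9 + 9.1 + 1.3 = 24.3
C2: 1.25(10.7) + 0.8(2.0) + 0.75(6.3) = 13.4 + 1.6 + 4.7 = 19.7
C3: 1.3(10.7) + 1.75(6.3) = 13.9 + 11.0 = 24.9
C4: 1.0(10.7) - 0.7(7.0) = 10.7 - 4.9 = 5.8
C5: 1.2(10.7) + 1.6(7.5) + 0.2(6.3) = 12.8 + 12.0 + 1.3 = 26.1
Maximum is from combination 5.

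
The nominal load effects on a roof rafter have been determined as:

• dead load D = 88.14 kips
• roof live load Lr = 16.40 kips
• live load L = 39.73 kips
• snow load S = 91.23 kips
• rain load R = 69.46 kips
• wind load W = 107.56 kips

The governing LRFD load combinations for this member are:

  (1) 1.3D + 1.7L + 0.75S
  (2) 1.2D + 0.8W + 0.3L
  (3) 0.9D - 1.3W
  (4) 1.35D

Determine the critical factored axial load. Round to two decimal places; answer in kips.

(1) 1.3(88.14) + 1.7(39.73) + 0.75(91.23) = 250.55
(2) 1.2(88.14) + 0.8(107.56) + 0.3(39.73) = 203.74
(3) 0.9(88.14) - 1.3(107.56) = -60.50
(4) 1.35(88.14) = 118.99
Maximum is from combination 1.

250.55 kips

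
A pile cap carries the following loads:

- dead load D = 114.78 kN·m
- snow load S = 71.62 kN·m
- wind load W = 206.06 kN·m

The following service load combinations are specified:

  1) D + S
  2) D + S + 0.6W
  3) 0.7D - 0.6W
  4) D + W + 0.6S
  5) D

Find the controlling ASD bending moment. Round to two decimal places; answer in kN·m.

363.81 kN·m

1) 1.0(114.78) + 1.0(71.62) = 114.78 + 71.62 = 186.40
2) 1.0(114.78) + 1.0(71.62) + 0.6(206.06) = 114.78 + 71.62 + 123.64 = 310.04
3) 0.7(114.78) - 0.6(206.06) = 80.35 - 123.64 = -43.29
4) 1.0(114.78) + 1.0(206.06) + 0.6(71.62) = 114.78 + 206.06 + 42.97 = 363.81
5) 1.0(114.78) = 114.78
Combination 4 governs: M = 363.81 kN·m.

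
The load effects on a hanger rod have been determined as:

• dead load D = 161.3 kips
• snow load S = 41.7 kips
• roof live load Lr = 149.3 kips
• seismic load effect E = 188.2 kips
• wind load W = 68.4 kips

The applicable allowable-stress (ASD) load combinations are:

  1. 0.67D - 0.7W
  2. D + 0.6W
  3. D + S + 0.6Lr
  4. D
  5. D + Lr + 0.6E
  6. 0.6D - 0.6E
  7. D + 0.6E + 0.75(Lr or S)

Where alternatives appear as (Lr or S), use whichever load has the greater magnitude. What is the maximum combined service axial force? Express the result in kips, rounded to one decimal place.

423.5 kips

(Lr or S) → Lr = 149.3 kips.
1. 0.67(161.3) - 0.7(68.4) = 60.2
2. 1.0(161.3) + 0.6(68.4) = 202.3
3. 1.0(161.3) + 1.0(41.7) + 0.6(149.3) = 292.6
4. 1.0(161.3) = 161.3
5. 1.0(161.3) + 1.0(149.3) + 0.6(188.2) = 423.5
6. 0.6(161.3) - 0.6(188.2) = -16.1
7. 1.0(161.3) + 0.6(188.2) + 0.75(149.3) = 386.2
Maximum is from combination 5.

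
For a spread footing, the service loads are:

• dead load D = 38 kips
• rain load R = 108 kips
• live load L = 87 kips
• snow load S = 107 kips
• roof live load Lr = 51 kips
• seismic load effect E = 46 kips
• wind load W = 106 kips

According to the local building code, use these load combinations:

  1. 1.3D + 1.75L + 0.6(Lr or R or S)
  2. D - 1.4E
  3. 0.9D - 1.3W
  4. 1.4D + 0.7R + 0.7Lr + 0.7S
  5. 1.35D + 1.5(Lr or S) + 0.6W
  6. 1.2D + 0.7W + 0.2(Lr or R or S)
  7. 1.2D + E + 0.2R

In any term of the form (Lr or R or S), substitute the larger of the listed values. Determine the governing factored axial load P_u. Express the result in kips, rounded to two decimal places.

(Lr or R or S) → R = 108 kips; (Lr or S) → S = 107 kips.
1. 1.3(38) + 1.75(87) + 0.6(108) = 49.40 + 152.25 + 64.80 = 266.45
2. 1.0(38) - 1.4(46) = 38.00 - 64.40 = -26.40
3. 0.9(38) - 1.3(106) = 34.20 - 137.80 = -103.60
4. 1.4(38) + 0.7(108) + 0.7(51) + 0.7(107) = 53.20 + 75.60 + 35.70 + 74.90 = 239.40
5. 1.35(38) + 1.5(107) + 0.6(106) = 51.30 + 160.50 + 63.60 = 275.40
6. 1.2(38) + 0.7(106) + 0.2(108) = 45.60 + 74.20 + 21.60 = 141.40
7. 1.2(38) + 1.0(46) + 0.2(108) = 45.60 + 46.00 + 21.60 = 113.20
The controlling combination is 5, giving 275.40 kips.

275.40 kips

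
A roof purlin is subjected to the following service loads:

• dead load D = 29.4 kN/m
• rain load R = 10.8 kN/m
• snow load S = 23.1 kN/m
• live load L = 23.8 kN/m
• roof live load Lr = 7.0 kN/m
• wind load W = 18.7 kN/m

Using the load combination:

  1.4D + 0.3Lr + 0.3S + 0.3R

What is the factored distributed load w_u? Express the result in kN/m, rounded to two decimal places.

53.43 kN/m

1.4(29.4) + 0.3(7.0) + 0.3(23.1) + 0.3(10.8) = 41.16 + 2.10 + 6.93 + 3.24 = 53.43
w_u = 53.43 kN/m.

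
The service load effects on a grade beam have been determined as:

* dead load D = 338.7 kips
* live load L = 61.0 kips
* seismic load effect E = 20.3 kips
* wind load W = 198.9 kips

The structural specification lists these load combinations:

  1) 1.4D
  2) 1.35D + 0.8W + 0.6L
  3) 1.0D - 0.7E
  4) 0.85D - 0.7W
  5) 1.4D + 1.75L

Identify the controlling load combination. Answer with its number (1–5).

1) 1.4(338.7) = 474.2
2) 1.35(338.7) + 0.8(198.9) + 0.6(61.0) = 653.0
3) 1.0(338.7) - 0.7(20.3) = 324.5
4) 0.85(338.7) - 0.7(198.9) = 148.7
5) 1.4(338.7) + 1.75(61.0) = 580.9
The largest value is 653.0 kips from combination 2.

Combination 2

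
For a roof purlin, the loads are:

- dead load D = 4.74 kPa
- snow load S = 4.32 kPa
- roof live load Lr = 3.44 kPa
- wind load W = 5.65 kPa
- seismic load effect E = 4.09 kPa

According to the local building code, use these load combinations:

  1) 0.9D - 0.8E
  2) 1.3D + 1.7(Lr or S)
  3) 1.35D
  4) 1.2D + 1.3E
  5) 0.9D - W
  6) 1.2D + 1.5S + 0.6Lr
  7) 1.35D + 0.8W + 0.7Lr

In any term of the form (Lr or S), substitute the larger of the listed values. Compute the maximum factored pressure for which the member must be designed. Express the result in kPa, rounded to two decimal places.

14.23 kPa

(Lr or S) → S = 4.32 kPa.
1) 0.9(4.74) - 0.8(4.09) = 0.99
2) 1.3(4.74) + 1.7(4.32) = 13.51
3) 1.35(4.74) = 6.40
4) 1.2(4.74) + 1.3(4.09) = 5.69 + 5.32 = 11.01
5) 0.9(4.74) - 1.0(5.65) = 4.27 - 5.65 = -1.38
6) 1.2(4.74) + 1.5(4.32) + 0.6(3.44) = 5.69 + 6.48 + 2.06 = 14.23
7) 1.35(4.74) + 0.8(5.65) + 0.7(3.44) = 6.40 + 4.52 + 2.41 = 13.33
Combination 6 governs: p_u = 14.23 kPa.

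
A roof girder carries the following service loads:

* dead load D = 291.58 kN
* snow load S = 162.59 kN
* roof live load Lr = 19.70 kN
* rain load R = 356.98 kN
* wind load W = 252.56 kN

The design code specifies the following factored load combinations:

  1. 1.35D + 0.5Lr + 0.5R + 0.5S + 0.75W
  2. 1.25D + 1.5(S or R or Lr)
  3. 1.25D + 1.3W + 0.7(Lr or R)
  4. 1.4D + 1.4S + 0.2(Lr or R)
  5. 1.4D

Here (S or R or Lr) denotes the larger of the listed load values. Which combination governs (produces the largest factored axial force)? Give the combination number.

(S or R or Lr) → R = 356.98 kN; (Lr or R) → R = 356.98 kN.
1. 1.35(291.58) + 0.5(19.70) + 0.5(356.98) + 0.5(162.59) + 0.75(252.56) = 852.69
2. 1.25(291.58) + 1.5(356.98) = 899.95
3. 1.25(291.58) + 1.3(252.56) + 0.7(356.98) = 942.69
4. 1.4(291.58) + 1.4(162.59) + 0.2(356.98) = 707.23
5. 1.4(291.58) = 408.21
The largest value is 942.69 kN from combination 3.

Combination 3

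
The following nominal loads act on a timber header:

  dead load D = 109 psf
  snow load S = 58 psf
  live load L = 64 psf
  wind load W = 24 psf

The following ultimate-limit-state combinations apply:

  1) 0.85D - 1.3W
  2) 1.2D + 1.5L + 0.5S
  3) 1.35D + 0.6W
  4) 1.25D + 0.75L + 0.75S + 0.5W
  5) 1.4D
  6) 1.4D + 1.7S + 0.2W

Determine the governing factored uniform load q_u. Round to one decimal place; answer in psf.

1) 0.85(109) - 1.3(24) = 92.7 - 31.2 = 61.5
2) 1.2(109) + 1.5(64) + 0.5(58) = 130.8 + 96.0 + 29.0 = 255.8
3) 1.35(109) + 0.6(24) = 147.2 + 14.4 = 161.6
4) 1.25(109) + 0.75(64) + 0.75(58) + 0.5(24) = 136.3 + 48.0 + 43.5 + 12.0 = 239.8
5) 1.4(109) = 152.6
6) 1.4(109) + 1.7(58) + 0.2(24) = 152.6 + 98.6 + 4.8 = 256.0
Combination 6 governs: q_u = 256.0 psf.

256.0 psf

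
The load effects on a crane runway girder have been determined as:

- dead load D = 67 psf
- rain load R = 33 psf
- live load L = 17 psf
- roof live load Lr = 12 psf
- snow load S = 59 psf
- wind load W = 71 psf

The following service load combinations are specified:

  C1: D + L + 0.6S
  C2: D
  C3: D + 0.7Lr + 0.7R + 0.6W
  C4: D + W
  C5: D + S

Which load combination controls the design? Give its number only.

C1: 1.0(67) + 1.0(17) + 0.6(59) = 67.0 + 17.0 + 35.4 = 119.4
C2: 1.0(67) = 67.0
C3: 1.0(67) + 0.7(12) + 0.7(33) + 0.6(71) = 67.0 + 8.4 + 23.1 + 42.6 = 141.1
C4: 1.0(67) + 1.0(71) = 67.0 + 71.0 = 138.0
C5: 1.0(67) + 1.0(59) = 67.0 + 59.0 = 126.0
The largest value is 141.1 psf from combination 3.

Combination 3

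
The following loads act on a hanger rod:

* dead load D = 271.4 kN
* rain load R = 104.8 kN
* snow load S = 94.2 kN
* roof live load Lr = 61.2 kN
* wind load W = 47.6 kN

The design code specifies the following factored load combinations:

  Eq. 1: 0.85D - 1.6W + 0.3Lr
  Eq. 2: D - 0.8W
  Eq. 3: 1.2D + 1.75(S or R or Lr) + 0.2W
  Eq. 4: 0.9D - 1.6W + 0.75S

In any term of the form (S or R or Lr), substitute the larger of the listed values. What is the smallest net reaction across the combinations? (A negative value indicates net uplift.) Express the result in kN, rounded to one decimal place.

(S or R or Lr) → R = 104.8 kN.
Eq. 1: 0.85(271.4) - 1.6(47.6) + 0.3(61.2) = 230.7 - 76.2 + 18.4 = 172.9
Eq. 2: 1.0(271.4) - 0.8(47.6) = 271.4 - 38.1 = 233.3
Eq. 3: 1.2(271.4) + 1.75(104.8) + 0.2(47.6) = 325.7 + 183.4 + 9.5 = 518.6
Eq. 4: 0.9(271.4) - 1.6(47.6) + 0.75(94.2) = 244.3 - 76.2 + 70.7 = 238.8
Combination 1 gives the minimum: 172.9 kN.

172.9 kN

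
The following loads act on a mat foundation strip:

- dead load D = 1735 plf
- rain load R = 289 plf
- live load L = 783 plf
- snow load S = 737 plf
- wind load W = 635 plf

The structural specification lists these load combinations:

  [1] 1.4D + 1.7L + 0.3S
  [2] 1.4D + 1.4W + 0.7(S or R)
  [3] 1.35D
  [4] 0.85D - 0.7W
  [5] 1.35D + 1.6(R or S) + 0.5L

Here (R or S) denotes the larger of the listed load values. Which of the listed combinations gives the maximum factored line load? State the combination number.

(S or R) → S = 737 plf; (R or S) → S = 737 plf.
[1] 1.4(1735) + 1.7(783) + 0.3(737) = 3981.2
[2] 1.4(1735) + 1.4(635) + 0.7(737) = 3833.9
[3] 1.35(1735) = 2342.3
[4] 0.85(1735) - 0.7(635) = 1030.3
[5] 1.35(1735) + 1.6(737) + 0.5(783) = 3913.0
The largest value is 3981.2 plf from combination 1.

Combination 1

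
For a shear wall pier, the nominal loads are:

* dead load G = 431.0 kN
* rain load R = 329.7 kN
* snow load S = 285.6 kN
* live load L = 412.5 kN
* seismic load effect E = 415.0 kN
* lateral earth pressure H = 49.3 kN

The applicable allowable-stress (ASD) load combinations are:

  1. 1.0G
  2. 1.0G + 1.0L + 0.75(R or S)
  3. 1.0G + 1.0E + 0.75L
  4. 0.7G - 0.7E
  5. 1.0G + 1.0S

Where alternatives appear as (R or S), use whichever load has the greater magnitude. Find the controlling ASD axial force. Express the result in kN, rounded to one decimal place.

(R or S) → R = 329.7 kN.
1. 1.0(431.0) = 431.0
2. 1.0(431.0) + 1.0(412.5) + 0.75(329.7) = 431.0 + 412.5 + 247.3 = 1090.8
3. 1.0(431.0) + 1.0(415.0) + 0.75(412.5) = 431.0 + 415.0 + 309.4 = 1155.4
4. 0.7(431.0) - 0.7(415.0) = 301.7 - 290.5 = 11.2
5. 1.0(431.0) + 1.0(285.6) = 431.0 + 285.6 = 716.6
The controlling combination is 3, giving 1155.4 kN.

1155.4 kN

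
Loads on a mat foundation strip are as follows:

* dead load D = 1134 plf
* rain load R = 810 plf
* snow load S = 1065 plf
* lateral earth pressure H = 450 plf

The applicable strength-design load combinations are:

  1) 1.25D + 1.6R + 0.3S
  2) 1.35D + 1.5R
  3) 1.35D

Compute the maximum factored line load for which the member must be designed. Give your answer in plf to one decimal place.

3033.0 plf

1) 1.25(1134) + 1.6(810) + 0.3(1065) = 1417.5 + 1296.0 + 319.5 = 3033.0
2) 1.35(1134) + 1.5(810) = 1530.9 + 1215.0 = 2745.9
3) 1.35(1134) = 1530.9
Maximum is from combination 1.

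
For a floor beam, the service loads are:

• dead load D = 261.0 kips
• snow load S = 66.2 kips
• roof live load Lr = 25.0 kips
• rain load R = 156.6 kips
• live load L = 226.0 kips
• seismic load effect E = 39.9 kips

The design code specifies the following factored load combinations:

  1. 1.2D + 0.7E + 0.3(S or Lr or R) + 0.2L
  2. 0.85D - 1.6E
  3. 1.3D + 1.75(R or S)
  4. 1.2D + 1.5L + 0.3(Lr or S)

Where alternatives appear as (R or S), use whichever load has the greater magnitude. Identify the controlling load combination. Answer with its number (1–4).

Combination 4

(S or Lr or R) → R = 156.6 kips; (R or S) → R = 156.6 kips; (Lr or S) → S = 66.2 kips.
1. 1.2(261.0) + 0.7(39.9) + 0.3(156.6) + 0.2(226.0) = 313.2 + 27.9 + 47.0 + 45.2 = 433.3
2. 0.85(261.0) - 1.6(39.9) = 158.0
3. 1.3(261.0) + 1.75(156.6) = 339.3 + 274.1 = 613.4
4. 1.2(261.0) + 1.5(226.0) + 0.3(66.2) = 313.2 + 339.0 + 19.9 = 672.1
The largest value is 672.1 kips from combination 4.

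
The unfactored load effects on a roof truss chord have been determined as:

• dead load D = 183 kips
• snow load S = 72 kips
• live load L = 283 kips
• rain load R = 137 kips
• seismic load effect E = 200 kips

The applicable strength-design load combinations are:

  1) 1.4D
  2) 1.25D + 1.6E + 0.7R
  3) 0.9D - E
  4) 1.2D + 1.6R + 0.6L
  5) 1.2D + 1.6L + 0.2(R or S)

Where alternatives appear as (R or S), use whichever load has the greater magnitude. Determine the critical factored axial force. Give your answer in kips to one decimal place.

699.8 kips

(R or S) → R = 137 kips.
1) 1.4(183) = 256.2
2) 1.25(183) + 1.6(200) + 0.7(137) = 228.8 + 320.0 + 95.9 = 644.7
3) 0.9(183) - 1.0(200) = 164.7 - 200.0 = -35.3
4) 1.2(183) + 1.6(137) + 0.6(283) = 219.6 + 219.2 + 169.8 = 608.6
5) 1.2(183) + 1.6(283) + 0.2(137) = 219.6 + 452.8 + 27.4 = 699.8
Combination 5 governs: P_u = 699.8 kips.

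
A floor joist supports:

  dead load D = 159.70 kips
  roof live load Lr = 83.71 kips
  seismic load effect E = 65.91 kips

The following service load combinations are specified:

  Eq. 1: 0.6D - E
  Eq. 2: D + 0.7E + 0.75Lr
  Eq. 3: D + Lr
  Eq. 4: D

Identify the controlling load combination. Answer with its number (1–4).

Eq. 1: 0.6(159.70) - 1.0(65.91) = 95.82 - 65.91 = 29.91
Eq. 2: 1.0(159.70) + 0.7(65.91) + 0.75(83.71) = 159.70 + 46.14 + 62.78 = 268.62
Eq. 3: 1.0(159.70) + 1.0(83.71) = 159.70 + 83.71 = 243.41
Eq. 4: 1.0(159.70) = 159.70
The largest value is 268.62 kips from combination 2.

Combination 2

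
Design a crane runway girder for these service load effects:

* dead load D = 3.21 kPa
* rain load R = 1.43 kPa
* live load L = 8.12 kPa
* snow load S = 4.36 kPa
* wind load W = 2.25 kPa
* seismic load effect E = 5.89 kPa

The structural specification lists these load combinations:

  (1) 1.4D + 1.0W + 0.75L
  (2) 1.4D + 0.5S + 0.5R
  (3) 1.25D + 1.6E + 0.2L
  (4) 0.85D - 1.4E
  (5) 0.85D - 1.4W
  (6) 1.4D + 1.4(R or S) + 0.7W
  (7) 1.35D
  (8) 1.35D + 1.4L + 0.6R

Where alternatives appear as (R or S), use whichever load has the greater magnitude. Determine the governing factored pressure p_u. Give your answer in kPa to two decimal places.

(R or S) → S = 4.36 kPa.
(1) 1.4(3.21) + 1.0(2.25) + 0.75(8.12) = 4.49 + 2.25 + 6.09 = 12.83
(2) 1.4(3.21) + 0.5(4.36) + 0.5(1.43) = 4.49 + 2.18 + 0.72 = 7.39
(3) 1.25(3.21) + 1.6(5.89) + 0.2(8.12) = 15.06
(4) 0.85(3.21) - 1.4(5.89) = 2.73 - 8.25 = -5.52
(5) 0.85(3.21) - 1.4(2.25) = 2.73 - 3.15 = -0.42
(6) 1.4(3.21) + 1.4(4.36) + 0.7(2.25) = 4.49 + 6.10 + 1.58 = 12.17
(7) 1.35(3.21) = 4.33
(8) 1.35(3.21) + 1.4(8.12) + 0.6(1.43) = 4.33 + 11.37 + 0.86 = 16.56
The controlling combination is 8, giving 16.56 kPa.

16.56 kPa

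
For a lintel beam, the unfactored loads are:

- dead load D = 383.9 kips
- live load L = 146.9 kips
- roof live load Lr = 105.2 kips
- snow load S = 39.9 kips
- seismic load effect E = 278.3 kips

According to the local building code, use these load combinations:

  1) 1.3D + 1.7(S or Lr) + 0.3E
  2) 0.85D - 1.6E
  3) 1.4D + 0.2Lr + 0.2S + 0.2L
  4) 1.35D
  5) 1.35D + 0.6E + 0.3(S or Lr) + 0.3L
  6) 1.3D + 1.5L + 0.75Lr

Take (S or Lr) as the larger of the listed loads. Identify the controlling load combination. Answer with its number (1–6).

Combination 6

(S or Lr) → Lr = 105.2 kips.
1) 1.3(383.9) + 1.7(105.2) + 0.3(278.3) = 499.1 + 178.8 + 83.5 = 761.4
2) 0.85(383.9) - 1.6(278.3) = 326.3 - 445.3 = -119.0
3) 1.4(383.9) + 0.2(105.2) + 0.2(39.9) + 0.2(146.9) = 537.5 + 21.0 + 8.0 + 29.4 = 595.9
4) 1.35(383.9) = 518.3
5) 1.35(383.9) + 0.6(278.3) + 0.3(105.2) + 0.3(146.9) = 760.9
6) 1.3(383.9) + 1.5(146.9) + 0.75(105.2) = 798.3
The largest value is 798.3 kips from combination 6.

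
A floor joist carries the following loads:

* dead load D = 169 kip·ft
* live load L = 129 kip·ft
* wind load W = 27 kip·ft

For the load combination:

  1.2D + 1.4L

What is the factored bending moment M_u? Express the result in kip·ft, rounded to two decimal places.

1.2(169) + 1.4(129) = 202.80 + 180.60 = 383.40
M_u = 383.40 kip·ft.

383.40 kip·ft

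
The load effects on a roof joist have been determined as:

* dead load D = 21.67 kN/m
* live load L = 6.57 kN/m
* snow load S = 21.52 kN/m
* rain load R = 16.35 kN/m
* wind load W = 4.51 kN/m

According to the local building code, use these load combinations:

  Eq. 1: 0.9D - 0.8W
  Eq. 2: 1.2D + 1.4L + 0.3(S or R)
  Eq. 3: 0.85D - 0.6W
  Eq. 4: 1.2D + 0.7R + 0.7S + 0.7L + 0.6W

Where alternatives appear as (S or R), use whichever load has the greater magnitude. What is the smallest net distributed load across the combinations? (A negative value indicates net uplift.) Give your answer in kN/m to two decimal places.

(S or R) → S = 21.52 kN/m.
Eq. 1: 0.9(21.67) - 0.8(4.51) = 15.90
Eq. 2: 1.2(21.67) + 1.4(6.57) + 0.3(21.52) = 41.66
Eq. 3: 0.85(21.67) - 0.6(4.51) = 15.71
Eq. 4: 1.2(21.67) + 0.7(16.35) + 0.7(21.52) + 0.7(6.57) + 0.6(4.51) = 59.82
Combination 3 gives the minimum: 15.71 kN/m.

15.71 kN/m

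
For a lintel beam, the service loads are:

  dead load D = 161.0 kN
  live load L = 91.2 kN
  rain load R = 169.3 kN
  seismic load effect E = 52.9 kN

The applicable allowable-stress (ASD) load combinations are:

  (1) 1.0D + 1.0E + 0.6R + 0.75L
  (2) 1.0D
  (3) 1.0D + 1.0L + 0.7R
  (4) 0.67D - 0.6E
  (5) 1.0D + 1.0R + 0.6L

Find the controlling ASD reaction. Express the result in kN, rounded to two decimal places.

(1) 1.0(161.0) + 1.0(52.9) + 0.6(169.3) + 0.75(91.2) = 161.00 + 52.90 + 101.58 + 68.40 = 383.88
(2) 1.0(161.0) = 161.00
(3) 1.0(161.0) + 1.0(91.2) + 0.7(169.3) = 161.00 + 91.20 + 118.51 = 370.71
(4) 0.67(161.0) - 0.6(52.9) = 107.87 - 31.74 = 76.13
(5) 1.0(161.0) + 1.0(169.3) + 0.6(91.2) = 161.00 + 169.30 + 54.72 = 385.02
Combination 5 governs: V = 385.02 kN.

385.02 kN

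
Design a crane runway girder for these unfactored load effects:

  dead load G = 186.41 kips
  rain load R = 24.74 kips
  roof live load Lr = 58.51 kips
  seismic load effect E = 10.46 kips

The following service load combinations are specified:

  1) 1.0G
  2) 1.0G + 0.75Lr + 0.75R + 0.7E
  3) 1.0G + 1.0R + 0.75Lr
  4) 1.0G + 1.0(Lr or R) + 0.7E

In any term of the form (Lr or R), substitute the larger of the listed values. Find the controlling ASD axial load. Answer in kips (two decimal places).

256.17 kips

(Lr or R) → Lr = 58.51 kips.
1) 1.0(186.41) = 186.41
2) 1.0(186.41) + 0.75(58.51) + 0.75(24.74) + 0.7(10.46) = 186.41 + 43.88 + 18.56 + 7.32 = 256.17
3) 1.0(186.41) + 1.0(24.74) + 0.75(58.51) = 186.41 + 24.74 + 43.88 = 255.03
4) 1.0(186.41) + 1.0(58.51) + 0.7(10.46) = 186.41 + 58.51 + 7.32 = 252.24
Maximum is from combination 2.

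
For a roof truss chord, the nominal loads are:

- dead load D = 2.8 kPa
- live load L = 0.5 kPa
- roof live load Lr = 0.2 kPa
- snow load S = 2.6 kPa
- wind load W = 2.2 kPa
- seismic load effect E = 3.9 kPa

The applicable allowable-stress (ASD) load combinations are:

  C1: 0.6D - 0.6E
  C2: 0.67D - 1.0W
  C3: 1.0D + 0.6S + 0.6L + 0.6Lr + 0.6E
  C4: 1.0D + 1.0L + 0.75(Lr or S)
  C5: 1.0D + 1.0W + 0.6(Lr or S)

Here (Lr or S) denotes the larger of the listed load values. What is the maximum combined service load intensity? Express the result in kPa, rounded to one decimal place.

(Lr or S) → S = 2.6 kPa.
C1: 0.6(2.8) - 0.6(3.9) = -0.7
C2: 0.67(2.8) - 1.0(2.2) = 1.9 - 2.2 = -0.3
C3: 1.0(2.8) + 0.6(2.6) + 0.6(0.5) + 0.6(0.2) + 0.6(3.9) = 2.8 + 1.6 + 0.3 + 0.1 + 2.3 = 7.1
C4: 1.0(2.8) + 1.0(0.5) + 0.75(2.6) = 2.8 + 0.5 + 2.0 = 5.3
C5: 1.0(2.8) + 1.0(2.2) + 0.6(2.6) = 2.8 + 2.2 + 1.6 = 6.6
Maximum is from combination 3.

7.1 kPa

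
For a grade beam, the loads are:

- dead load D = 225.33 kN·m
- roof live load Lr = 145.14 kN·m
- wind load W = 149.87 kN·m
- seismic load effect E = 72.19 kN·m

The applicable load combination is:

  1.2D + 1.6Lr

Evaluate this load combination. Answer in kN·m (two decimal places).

502.62 kN·m

1.2(225.33) + 1.6(145.14) = 502.62
M_u = 502.62 kN·m.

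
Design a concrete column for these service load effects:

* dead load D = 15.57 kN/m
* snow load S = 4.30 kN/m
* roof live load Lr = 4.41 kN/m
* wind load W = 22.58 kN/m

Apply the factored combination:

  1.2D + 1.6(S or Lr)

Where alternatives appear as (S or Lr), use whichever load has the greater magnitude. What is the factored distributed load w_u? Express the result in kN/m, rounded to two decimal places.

(S or Lr) → Lr = 4.41 kN/m.
1.2(15.57) + 1.6(4.41) = 25.74
w_u = 25.74 kN/m.

25.74 kN/m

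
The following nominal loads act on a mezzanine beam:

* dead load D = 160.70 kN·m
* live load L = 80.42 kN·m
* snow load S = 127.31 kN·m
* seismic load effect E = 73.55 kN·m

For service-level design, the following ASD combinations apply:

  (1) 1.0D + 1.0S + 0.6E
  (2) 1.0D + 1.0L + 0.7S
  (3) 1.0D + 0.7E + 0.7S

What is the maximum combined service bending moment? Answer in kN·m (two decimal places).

(1) 1.0(160.70) + 1.0(127.31) + 0.6(73.55) = 332.14
(2) 1.0(160.70) + 1.0(80.42) + 0.7(127.31) = 330.24
(3) 1.0(160.70) + 0.7(73.55) + 0.7(127.31) = 301.30
The controlling combination is 1, giving 332.14 kN·m.

332.14 kN·m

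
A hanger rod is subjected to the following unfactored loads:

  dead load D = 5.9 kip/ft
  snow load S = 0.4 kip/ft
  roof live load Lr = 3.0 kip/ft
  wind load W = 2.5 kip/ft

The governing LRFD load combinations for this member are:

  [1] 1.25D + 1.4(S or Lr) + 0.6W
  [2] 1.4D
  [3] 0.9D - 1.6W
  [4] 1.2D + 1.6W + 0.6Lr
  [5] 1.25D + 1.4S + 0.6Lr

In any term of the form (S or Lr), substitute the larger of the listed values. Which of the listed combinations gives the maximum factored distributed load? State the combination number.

(S or Lr) → Lr = 3.0 kip/ft.
[1] 1.25(5.9) + 1.4(3.0) + 0.6(2.5) = 7.4 + 4.2 + 1.5 = 13.1
[2] 1.4(5.9) = 8.3
[3] 0.9(5.9) - 1.6(2.5) = 5.3 - 4.0 = 1.3
[4] 1.2(5.9) + 1.6(2.5) + 0.6(3.0) = 7.1 + 4.0 + 1.8 = 12.9
[5] 1.25(5.9) + 1.4(0.4) + 0.6(3.0) = 9.7
The largest value is 13.1 kip/ft from combination 1.

Combination 1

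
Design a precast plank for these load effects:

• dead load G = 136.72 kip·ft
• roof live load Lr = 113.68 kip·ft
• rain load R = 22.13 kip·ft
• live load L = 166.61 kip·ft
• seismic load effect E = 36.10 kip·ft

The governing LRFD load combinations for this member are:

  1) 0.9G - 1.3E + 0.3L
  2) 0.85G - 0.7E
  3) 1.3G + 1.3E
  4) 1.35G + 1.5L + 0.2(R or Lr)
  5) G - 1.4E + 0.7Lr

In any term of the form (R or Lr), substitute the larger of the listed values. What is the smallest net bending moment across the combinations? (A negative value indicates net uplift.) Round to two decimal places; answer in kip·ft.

(R or Lr) → Lr = 113.68 kip·ft.
1) 0.9(136.72) - 1.3(36.10) + 0.3(166.61) = 123.05 - 46.93 + 49.98 = 126.10
2) 0.85(136.72) - 0.7(36.10) = 116.21 - 25.27 = 90.94
3) 1.3(136.72) + 1.3(36.10) = 177.74 + 46.93 = 224.67
4) 1.35(136.72) + 1.5(166.61) + 0.2(113.68) = 457.22
5) 1.0(136.72) - 1.4(36.10) + 0.7(113.68) = 136.72 - 50.54 + 79.58 = 165.76
Combination 2 gives the minimum: 90.94 kip·ft.

90.94 kip·ft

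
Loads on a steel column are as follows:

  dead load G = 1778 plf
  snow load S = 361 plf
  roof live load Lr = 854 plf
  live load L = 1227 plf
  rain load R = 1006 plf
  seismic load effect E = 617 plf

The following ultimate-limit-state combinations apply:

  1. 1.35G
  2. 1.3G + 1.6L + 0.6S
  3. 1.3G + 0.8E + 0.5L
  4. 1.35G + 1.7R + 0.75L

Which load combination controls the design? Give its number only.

Combination 4

1. 1.35(1778) = 2400.30
2. 1.3(1778) + 1.6(1227) + 0.6(361) = 2311.40 + 1963.20 + 216.60 = 4491.20
3. 1.3(1778) + 0.8(617) + 0.5(1227) = 2311.40 + 493.60 + 613.50 = 3418.50
4. 1.35(1778) + 1.7(1006) + 0.75(1227) = 2400.30 + 1710.20 + 920.25 = 5030.75
The largest value is 5030.75 plf from combination 4.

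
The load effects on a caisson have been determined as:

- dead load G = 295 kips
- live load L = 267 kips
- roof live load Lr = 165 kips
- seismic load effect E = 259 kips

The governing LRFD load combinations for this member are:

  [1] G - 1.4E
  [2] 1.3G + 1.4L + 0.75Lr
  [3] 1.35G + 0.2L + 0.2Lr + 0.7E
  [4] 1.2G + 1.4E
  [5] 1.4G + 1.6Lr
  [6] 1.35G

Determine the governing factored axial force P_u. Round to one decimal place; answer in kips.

881.1 kips

[1] 1.0(295) - 1.4(259) = 295.0 - 362.6 = -67.6
[2] 1.3(295) + 1.4(267) + 0.75(165) = 383.5 + 373.8 + 123.8 = 881.1
[3] 1.35(295) + 0.2(267) + 0.2(165) + 0.7(259) = 398.3 + 53.4 + 33.0 + 181.3 = 666.0
[4] 1.2(295) + 1.4(259) = 354.0 + 362.6 = 716.6
[5] 1.4(295) + 1.6(165) = 413.0 + 264.0 = 677.0
[6] 1.35(295) = 398.3
Combination 2 governs: P_u = 881.1 kips.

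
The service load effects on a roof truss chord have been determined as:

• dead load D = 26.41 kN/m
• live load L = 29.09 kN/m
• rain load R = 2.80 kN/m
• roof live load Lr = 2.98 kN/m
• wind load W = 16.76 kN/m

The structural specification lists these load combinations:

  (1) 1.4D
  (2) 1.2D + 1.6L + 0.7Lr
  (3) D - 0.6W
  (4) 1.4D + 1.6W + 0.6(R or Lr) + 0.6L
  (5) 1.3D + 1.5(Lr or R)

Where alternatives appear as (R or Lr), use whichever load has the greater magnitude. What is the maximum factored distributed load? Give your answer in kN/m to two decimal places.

83.03 kN/m

(R or Lr) → Lr = 2.98 kN/m; (Lr or R) → Lr = 2.98 kN/m.
(1) 1.4(26.41) = 36.97
(2) 1.2(26.41) + 1.6(29.09) + 0.7(2.98) = 31.69 + 46.54 + 2.09 = 80.32
(3) 1.0(26.41) - 0.6(16.76) = 26.41 - 10.06 = 16.35
(4) 1.4(26.41) + 1.6(16.76) + 0.6(2.98) + 0.6(29.09) = 36.97 + 26.82 + 1.79 + 17.45 = 83.03
(5) 1.3(26.41) + 1.5(2.98) = 34.33 + 4.47 = 38.80
Maximum is from combination 4.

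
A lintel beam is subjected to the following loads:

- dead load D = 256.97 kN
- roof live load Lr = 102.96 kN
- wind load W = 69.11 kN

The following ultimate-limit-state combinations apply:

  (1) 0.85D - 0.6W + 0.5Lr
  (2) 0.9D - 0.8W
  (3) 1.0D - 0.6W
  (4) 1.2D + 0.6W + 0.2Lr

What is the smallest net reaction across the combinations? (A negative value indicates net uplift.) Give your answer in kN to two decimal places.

(1) 0.85(256.97) - 0.6(69.11) + 0.5(102.96) = 228.44
(2) 0.9(256.97) - 0.8(69.11) = 175.99
(3) 1.0(256.97) - 0.6(69.11) = 256.97 - 41.47 = 215.50
(4) 1.2(256.97) + 0.6(69.11) + 0.2(102.96) = 308.36 + 41.47 + 20.59 = 370.42
Combination 2 gives the minimum: 175.99 kN.

175.99 kN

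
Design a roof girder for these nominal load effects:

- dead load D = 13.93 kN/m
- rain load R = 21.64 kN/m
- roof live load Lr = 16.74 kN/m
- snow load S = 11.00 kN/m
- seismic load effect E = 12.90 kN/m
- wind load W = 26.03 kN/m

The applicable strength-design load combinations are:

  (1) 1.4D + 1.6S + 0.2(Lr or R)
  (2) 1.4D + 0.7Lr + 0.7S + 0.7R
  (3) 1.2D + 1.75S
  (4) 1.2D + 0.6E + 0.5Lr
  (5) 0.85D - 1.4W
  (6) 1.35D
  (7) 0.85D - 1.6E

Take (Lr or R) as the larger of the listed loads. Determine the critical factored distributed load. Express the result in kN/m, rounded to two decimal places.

(Lr or R) → R = 21.64 kN/m.
(1) 1.4(13.93) + 1.6(11.00) + 0.2(21.64) = 41.43
(2) 1.4(13.93) + 0.7(16.74) + 0.7(11.00) + 0.7(21.64) = 54.07
(3) 1.2(13.93) + 1.75(11.00) = 35.97
(4) 1.2(13.93) + 0.6(12.90) + 0.5(16.74) = 32.83
(5) 0.85(13.93) - 1.4(26.03) = -24.60
(6) 1.35(13.93) = 18.81
(7) 0.85(13.93) - 1.6(12.90) = -8.80
The controlling combination is 2, giving 54.07 kN/m.

54.07 kN/m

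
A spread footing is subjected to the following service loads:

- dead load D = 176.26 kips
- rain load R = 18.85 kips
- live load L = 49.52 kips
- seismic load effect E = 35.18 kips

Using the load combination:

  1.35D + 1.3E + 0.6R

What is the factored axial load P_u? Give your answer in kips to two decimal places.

1.35(176.26) + 1.3(35.18) + 0.6(18.85) = 295.00
P_u = 295.00 kips.

295.00 kips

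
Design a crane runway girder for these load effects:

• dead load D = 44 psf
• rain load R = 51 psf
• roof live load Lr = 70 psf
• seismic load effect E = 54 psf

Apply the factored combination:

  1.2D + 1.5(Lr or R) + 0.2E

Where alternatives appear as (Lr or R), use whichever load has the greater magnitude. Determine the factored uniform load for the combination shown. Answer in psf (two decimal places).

(Lr or R) → Lr = 70 psf.
1.2(44) + 1.5(70) + 0.2(54) = 168.60
q_u = 168.60 psf.

168.60 psf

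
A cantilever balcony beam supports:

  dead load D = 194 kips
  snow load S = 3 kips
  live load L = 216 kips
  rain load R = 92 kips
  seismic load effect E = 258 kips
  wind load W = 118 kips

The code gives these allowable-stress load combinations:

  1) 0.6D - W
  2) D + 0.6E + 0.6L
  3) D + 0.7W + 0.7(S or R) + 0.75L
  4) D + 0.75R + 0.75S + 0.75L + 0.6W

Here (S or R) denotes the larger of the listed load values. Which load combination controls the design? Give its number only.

Combination 3

(S or R) → R = 92 kips.
1) 0.6(194) - 1.0(118) = 116.40 - 118.00 = -1.60
2) 1.0(194) + 0.6(258) + 0.6(216) = 194.00 + 154.80 + 129.60 = 478.40
3) 1.0(194) + 0.7(118) + 0.7(92) + 0.75(216) = 194.00 + 82.60 + 64.40 + 162.00 = 503.00
4) 1.0(194) + 0.75(92) + 0.75(3) + 0.75(216) + 0.6(118) = 194.00 + 69.00 + 2.25 + 162.00 + 70.80 = 498.05
The largest value is 503.00 kips from combination 3.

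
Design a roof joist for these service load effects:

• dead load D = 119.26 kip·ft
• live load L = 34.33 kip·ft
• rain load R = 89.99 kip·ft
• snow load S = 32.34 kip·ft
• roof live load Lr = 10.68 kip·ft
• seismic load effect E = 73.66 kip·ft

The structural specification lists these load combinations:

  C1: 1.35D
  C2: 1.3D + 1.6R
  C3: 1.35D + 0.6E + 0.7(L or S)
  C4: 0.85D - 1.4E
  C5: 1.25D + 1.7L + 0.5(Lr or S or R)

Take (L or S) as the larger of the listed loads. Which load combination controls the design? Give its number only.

Combination 2

(L or S) → L = 34.33 kip·ft; (Lr or S or R) → R = 89.99 kip·ft.
C1: 1.35(119.26) = 161.00
C2: 1.3(119.26) + 1.6(89.99) = 299.02
C3: 1.35(119.26) + 0.6(73.66) + 0.7(34.33) = 229.23
C4: 0.85(119.26) - 1.4(73.66) = -1.75
C5: 1.25(119.26) + 1.7(34.33) + 0.5(89.99) = 252.43
The largest value is 299.02 kip·ft from combination 2.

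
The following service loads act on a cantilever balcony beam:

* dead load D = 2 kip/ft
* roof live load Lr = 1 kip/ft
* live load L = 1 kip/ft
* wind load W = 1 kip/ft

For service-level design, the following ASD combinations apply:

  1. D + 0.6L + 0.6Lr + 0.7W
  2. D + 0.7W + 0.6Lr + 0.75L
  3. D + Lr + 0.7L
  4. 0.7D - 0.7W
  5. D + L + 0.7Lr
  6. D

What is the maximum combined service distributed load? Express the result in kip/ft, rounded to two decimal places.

1. 1.0(2) + 0.6(1) + 0.6(1) + 0.7(1) = 2.00 + 0.60 + 0.60 + 0.70 = 3.90
2. 1.0(2) + 0.7(1) + 0.6(1) + 0.75(1) = 2.00 + 0.70 + 0.60 + 0.75 = 4.05
3. 1.0(2) + 1.0(1) + 0.7(1) = 2.00 + 1.00 + 0.70 = 3.70
4. 0.7(2) - 0.7(1) = 1.40 - 0.70 = 0.70
5. 1.0(2) + 1.0(1) + 0.7(1) = 2.00 + 1.00 + 0.70 = 3.70
6. 1.0(2) = 2.00
The controlling combination is 2, giving 4.05 kip/ft.

4.05 kip/ft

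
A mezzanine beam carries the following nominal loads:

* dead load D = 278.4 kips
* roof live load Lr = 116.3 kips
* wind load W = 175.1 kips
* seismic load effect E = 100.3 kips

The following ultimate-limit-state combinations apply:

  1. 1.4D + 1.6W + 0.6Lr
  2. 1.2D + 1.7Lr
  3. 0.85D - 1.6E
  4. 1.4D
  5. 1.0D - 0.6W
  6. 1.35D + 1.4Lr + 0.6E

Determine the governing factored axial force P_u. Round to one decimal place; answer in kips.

1. 1.4(278.4) + 1.6(175.1) + 0.6(116.3) = 739.7
2. 1.2(278.4) + 1.7(116.3) = 531.8
3. 0.85(278.4) - 1.6(100.3) = 76.2
4. 1.4(278.4) = 389.8
5. 1.0(278.4) - 0.6(175.1) = 173.3
6. 1.35(278.4) + 1.4(116.3) + 0.6(100.3) = 598.8
Maximum is from combination 1.

739.7 kips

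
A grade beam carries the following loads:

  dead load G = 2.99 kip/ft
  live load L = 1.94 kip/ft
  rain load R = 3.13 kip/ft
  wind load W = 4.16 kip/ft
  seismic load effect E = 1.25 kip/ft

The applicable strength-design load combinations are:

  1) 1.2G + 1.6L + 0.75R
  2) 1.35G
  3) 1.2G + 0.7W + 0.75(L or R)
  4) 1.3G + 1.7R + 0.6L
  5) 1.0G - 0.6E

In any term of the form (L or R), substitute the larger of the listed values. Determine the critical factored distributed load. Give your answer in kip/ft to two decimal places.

(L or R) → R = 3.13 kip/ft.
1) 1.2(2.99) + 1.6(1.94) + 0.75(3.13) = 3.59 + 3.10 + 2.35 = 9.04
2) 1.35(2.99) = 4.04
3) 1.2(2.99) + 0.7(4.16) + 0.75(3.13) = 3.59 + 2.91 + 2.35 = 8.85
4) 1.3(2.99) + 1.7(3.13) + 0.6(1.94) = 3.89 + 5.32 + 1.16 = 10.37
5) 1.0(2.99) - 0.6(1.25) = 2.99 - 0.75 = 2.24
Maximum is from combination 4.

10.37 kip/ft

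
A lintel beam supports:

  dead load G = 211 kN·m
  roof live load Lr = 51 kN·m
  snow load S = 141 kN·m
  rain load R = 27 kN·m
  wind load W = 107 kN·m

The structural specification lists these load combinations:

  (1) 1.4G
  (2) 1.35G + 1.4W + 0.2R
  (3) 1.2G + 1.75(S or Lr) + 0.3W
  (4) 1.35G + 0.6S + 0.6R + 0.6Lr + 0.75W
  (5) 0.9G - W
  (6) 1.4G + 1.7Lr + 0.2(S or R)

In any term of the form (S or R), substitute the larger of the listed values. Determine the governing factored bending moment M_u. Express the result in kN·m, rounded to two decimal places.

532.05 kN·m

(S or Lr) → S = 141 kN·m; (S or R) → S = 141 kN·m.
(1) 1.4(211) = 295.40
(2) 1.35(211) + 1.4(107) + 0.2(27) = 284.85 + 149.80 + 5.40 = 440.05
(3) 1.2(211) + 1.75(141) + 0.3(107) = 253.20 + 246.75 + 32.10 = 532.05
(4) 1.35(211) + 0.6(141) + 0.6(27) + 0.6(51) + 0.75(107) = 284.85 + 84.60 + 16.20 + 30.60 + 80.25 = 496.50
(5) 0.9(211) - 1.0(107) = 189.90 - 107.00 = 82.90
(6) 1.4(211) + 1.7(51) + 0.2(141) = 295.40 + 86.70 + 28.20 = 410.30
Combination 3 governs: M_u = 532.05 kN·m.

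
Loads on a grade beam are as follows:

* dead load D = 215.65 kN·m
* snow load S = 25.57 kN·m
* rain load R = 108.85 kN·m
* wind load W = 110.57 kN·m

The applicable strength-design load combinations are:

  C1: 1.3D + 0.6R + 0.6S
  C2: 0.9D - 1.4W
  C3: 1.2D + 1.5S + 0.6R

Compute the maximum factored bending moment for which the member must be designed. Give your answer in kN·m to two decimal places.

362.45 kN·m

C1: 1.3(215.65) + 0.6(108.85) + 0.6(25.57) = 361.00
C2: 0.9(215.65) - 1.4(110.57) = 39.29
C3: 1.2(215.65) + 1.5(25.57) + 0.6(108.85) = 362.45
Combination 3 governs: M_u = 362.45 kN·m.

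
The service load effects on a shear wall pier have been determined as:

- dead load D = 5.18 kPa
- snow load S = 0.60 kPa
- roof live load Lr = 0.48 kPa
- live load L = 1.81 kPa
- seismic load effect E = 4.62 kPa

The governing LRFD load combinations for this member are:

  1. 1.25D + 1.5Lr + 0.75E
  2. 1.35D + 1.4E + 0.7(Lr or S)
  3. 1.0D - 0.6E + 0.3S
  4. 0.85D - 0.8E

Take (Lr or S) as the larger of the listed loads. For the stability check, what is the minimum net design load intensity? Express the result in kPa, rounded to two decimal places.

0.71 kPa

(Lr or S) → S = 0.60 kPa.
1. 1.25(5.18) + 1.5(0.48) + 0.75(4.62) = 10.66
2. 1.35(5.18) + 1.4(4.62) + 0.7(0.60) = 6.99 + 6.47 + 0.42 = 13.88
3. 1.0(5.18) - 0.6(4.62) + 0.3(0.60) = 5.18 - 2.77 + 0.18 = 2.59
4. 0.85(5.18) - 0.8(4.62) = 0.71
Combination 4 gives the minimum: 0.71 kPa.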